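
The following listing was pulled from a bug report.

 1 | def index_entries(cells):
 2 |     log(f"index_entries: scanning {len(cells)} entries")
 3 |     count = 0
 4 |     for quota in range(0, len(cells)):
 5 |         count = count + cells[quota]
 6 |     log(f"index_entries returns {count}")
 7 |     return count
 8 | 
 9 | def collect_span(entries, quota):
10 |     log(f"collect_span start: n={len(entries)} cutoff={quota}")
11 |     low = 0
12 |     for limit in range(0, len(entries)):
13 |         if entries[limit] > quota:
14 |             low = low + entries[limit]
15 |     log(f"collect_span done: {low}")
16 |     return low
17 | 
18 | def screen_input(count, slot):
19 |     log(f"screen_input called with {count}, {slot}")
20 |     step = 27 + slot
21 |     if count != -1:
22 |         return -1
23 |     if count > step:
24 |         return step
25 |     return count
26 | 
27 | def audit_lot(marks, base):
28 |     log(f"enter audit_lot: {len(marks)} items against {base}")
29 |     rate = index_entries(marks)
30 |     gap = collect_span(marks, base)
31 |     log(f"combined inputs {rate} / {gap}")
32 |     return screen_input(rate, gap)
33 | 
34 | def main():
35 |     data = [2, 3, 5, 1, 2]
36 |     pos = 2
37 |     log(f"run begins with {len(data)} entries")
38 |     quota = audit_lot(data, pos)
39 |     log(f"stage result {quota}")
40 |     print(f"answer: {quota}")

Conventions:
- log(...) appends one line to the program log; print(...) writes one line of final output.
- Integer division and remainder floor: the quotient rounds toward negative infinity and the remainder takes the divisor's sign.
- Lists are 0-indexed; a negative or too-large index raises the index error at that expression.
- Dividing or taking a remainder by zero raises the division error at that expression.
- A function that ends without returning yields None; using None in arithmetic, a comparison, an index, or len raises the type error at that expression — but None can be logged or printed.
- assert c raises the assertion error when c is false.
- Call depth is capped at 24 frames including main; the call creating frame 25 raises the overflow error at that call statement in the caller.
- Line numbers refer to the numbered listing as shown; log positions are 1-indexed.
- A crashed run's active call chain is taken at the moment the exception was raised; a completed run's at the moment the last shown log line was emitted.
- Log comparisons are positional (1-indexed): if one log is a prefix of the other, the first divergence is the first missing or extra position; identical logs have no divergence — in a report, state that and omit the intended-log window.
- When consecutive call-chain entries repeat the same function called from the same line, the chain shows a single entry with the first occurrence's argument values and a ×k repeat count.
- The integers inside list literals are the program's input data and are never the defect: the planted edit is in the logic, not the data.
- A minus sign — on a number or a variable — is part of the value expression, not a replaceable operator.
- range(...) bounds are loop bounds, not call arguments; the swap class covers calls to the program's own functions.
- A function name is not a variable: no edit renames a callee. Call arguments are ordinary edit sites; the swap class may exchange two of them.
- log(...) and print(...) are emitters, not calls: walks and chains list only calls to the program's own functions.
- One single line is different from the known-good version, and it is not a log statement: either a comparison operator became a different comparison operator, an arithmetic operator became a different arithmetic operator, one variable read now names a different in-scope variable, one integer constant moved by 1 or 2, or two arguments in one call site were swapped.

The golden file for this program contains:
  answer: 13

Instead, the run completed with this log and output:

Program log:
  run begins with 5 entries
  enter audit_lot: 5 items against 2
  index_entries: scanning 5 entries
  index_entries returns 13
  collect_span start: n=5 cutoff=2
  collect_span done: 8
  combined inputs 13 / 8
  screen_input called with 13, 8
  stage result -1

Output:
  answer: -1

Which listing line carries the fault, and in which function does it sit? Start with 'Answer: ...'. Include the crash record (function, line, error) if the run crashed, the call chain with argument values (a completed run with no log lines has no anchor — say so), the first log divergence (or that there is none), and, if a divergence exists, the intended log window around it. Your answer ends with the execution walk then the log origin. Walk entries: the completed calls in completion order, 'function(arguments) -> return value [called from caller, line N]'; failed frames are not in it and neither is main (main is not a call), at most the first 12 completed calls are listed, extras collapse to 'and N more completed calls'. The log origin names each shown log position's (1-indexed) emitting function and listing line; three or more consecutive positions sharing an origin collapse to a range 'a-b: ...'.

Answer: the defect is in screen_input at line 21.
The tell: The earliest visible damage is log position 9 — 'stage result -1' rather than the intended 'stage result 13'.
Call chain: main.
First divergence: position 9 — the shown line 'stage result -1' should read 'stage result 13'.
Intended log window:
  7: combined inputs 13 / 8
  8: screen_input called with 13, 8
  9: stage result 13
Execution walk:
  index_entries([2, 3, 5, 1, 2]) -> 13  [called from audit_lot, line 29]
  collect_span([2, 3, 5, 1, 2], 2) -> 8  [called from audit_lot, line 30]
  screen_input(13, 8) -> -1  [called from audit_lot, line 32]
  audit_lot([2, 3, 5, 1, 2], 2) -> -1  [called from main, line 38]
Log origin:
  1: from main, line 37
  2: from audit_lot, line 28
  3: from index_entries, line 2
  4: from index_entries, line 6
  5: from collect_span, line 10
  6: from collect_span, line 15
  7: from audit_lot, line 31
  8: from screen_input, line 19
  9: from main, line 39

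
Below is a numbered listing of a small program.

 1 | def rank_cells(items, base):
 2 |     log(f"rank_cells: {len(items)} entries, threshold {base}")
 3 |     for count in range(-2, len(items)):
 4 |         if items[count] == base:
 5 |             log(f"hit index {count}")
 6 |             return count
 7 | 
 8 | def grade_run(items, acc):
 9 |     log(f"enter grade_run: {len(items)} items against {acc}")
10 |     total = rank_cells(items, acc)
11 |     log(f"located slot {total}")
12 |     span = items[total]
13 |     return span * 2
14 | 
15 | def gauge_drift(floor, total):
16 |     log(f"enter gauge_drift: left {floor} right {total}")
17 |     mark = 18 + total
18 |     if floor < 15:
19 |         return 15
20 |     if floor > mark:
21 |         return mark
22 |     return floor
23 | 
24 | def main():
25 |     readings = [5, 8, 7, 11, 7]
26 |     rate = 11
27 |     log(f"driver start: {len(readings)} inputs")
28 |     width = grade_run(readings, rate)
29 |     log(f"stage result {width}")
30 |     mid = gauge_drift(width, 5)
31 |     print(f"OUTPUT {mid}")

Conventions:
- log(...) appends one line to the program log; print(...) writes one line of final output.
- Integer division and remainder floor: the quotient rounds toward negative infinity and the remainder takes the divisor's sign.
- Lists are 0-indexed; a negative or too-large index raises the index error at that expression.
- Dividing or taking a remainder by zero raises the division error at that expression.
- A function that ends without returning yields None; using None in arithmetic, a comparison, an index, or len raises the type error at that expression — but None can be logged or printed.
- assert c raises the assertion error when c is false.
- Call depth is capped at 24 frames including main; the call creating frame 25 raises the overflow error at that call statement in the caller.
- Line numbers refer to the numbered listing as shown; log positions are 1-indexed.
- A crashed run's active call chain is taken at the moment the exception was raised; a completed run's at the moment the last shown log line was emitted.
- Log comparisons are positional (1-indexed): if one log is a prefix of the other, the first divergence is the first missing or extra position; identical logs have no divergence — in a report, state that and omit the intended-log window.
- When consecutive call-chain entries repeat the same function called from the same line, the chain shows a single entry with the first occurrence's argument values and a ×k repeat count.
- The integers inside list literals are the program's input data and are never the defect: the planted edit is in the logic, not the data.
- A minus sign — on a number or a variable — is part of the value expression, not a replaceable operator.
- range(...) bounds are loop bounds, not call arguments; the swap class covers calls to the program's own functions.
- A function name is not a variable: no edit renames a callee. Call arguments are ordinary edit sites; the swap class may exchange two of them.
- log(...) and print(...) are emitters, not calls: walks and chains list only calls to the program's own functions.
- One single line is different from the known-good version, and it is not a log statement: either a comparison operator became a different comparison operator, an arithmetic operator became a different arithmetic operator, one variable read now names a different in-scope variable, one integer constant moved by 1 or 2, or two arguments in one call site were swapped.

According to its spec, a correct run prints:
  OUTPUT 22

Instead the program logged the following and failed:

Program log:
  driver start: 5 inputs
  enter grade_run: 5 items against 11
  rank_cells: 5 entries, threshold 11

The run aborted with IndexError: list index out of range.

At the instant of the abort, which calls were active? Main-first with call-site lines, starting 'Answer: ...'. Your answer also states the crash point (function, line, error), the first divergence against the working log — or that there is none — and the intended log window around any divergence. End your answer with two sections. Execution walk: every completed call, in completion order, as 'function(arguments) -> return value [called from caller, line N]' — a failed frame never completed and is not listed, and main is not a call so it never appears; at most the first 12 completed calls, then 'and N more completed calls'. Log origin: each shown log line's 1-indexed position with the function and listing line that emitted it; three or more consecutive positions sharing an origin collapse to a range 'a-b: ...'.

Answer: main -> grade_run (called at line 28) -> rank_cells (called at line 10).
Key fact: The log ends early — 3 lines, where the working version next logs 'hit index 3'.
Crash: rank_cells, line 4, IndexError.
First divergence: position 4 — after 3 matching lines the faulty run goes silent; intended next line 'hit index 3'.
Intended log window:
  2: enter grade_run: 5 items against 11
  3: rank_cells: 5 entries, threshold 11
  4: hit index 3
  5: located slot 3
Execution walk:
  (no call completed)
Log origins:
  1: from main, line 27
  2: from grade_run, line 9
  3: from rank_cells, line 2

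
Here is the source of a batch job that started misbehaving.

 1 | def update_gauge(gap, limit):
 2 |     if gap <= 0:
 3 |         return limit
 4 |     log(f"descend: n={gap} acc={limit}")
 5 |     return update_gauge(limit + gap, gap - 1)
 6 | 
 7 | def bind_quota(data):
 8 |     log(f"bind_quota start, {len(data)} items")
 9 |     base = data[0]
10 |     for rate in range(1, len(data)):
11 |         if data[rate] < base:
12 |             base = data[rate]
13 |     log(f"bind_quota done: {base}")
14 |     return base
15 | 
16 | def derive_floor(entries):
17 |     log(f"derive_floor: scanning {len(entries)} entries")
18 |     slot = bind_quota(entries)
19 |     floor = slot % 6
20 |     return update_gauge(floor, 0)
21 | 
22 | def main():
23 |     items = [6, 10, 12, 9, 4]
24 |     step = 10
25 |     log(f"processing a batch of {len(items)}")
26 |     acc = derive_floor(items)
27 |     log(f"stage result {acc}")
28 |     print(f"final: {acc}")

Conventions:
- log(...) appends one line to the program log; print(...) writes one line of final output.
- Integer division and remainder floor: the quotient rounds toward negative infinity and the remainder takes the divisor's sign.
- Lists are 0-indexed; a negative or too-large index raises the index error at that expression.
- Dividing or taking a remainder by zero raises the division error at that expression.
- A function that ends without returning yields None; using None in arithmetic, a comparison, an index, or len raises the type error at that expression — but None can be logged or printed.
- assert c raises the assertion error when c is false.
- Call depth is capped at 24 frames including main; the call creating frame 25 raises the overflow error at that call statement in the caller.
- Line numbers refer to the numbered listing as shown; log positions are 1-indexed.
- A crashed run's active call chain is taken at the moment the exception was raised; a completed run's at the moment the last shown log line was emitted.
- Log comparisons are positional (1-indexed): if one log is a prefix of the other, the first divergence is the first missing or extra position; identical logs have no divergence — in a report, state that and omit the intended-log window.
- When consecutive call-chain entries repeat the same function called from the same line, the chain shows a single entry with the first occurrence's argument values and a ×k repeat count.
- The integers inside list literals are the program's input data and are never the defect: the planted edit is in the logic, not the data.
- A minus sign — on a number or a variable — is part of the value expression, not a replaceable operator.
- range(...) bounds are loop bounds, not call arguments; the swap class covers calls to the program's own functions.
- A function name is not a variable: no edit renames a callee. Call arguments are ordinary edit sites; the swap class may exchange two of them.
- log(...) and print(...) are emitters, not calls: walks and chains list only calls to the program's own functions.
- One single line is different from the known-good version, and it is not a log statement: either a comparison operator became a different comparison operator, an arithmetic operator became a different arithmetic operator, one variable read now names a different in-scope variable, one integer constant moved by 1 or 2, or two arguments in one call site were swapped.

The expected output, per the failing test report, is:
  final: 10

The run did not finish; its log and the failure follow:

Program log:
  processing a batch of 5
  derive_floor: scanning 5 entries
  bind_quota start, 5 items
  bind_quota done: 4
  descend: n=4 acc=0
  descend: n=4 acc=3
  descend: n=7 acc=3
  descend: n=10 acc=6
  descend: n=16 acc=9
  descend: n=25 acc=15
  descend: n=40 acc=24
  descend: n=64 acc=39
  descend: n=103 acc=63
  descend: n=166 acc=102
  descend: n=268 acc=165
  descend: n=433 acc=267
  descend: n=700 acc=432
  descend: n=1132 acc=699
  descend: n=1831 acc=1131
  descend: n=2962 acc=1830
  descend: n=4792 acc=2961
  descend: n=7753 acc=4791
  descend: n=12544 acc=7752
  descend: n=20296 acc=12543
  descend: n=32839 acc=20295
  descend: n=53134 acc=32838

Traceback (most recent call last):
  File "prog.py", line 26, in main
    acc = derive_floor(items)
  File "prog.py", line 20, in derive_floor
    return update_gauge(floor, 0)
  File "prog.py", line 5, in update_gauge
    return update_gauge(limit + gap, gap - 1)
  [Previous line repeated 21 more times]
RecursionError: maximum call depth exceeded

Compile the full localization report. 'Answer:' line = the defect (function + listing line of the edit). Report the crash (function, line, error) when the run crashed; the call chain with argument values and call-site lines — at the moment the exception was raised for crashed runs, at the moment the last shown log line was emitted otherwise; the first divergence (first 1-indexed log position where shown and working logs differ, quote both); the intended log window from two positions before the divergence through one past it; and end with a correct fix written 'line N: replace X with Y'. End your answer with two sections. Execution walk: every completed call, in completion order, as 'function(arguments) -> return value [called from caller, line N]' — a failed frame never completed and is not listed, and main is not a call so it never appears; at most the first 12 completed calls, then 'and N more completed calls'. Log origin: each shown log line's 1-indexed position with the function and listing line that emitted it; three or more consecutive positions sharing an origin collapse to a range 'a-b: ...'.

Answer: the defect is in update_gauge at line 5.
Key observation: Position 6 is the first bad log line: 'descend: n=4 acc=3' should read 'descend: n=3 acc=4'.
Crash: update_gauge, line 5, RecursionError.
Call chain: main -> derive_floor([6, 10, 12, 9, 4]) (called at line 26) -> update_gauge(4, 0) (called at line 20) -> update_gauge(4, 3) (called at line 5) ×21.
First divergence: position 6; shown 'descend: n=4 acc=3' vs intended 'descend: n=3 acc=4'.
Intended log window:
  4: bind_quota done: 4
  5: descend: n=4 acc=0
  6: descend: n=3 acc=4
  7: descend: n=2 acc=7
Execution walk:
  bind_quota([6, 10, 12, 9, 4]) -> 4  [called from derive_floor, line 18]
Log origins:
  1 — main, line 25
  2 — derive_floor, line 17
  3 — bind_quota, line 8
  4 — bind_quota, line 13
  5-26 — update_gauge, line 4
A correct fix: line 5: replace `update_gauge(limit + gap, gap - 1)` with `update_gauge(gap - 1, limit + gap)`.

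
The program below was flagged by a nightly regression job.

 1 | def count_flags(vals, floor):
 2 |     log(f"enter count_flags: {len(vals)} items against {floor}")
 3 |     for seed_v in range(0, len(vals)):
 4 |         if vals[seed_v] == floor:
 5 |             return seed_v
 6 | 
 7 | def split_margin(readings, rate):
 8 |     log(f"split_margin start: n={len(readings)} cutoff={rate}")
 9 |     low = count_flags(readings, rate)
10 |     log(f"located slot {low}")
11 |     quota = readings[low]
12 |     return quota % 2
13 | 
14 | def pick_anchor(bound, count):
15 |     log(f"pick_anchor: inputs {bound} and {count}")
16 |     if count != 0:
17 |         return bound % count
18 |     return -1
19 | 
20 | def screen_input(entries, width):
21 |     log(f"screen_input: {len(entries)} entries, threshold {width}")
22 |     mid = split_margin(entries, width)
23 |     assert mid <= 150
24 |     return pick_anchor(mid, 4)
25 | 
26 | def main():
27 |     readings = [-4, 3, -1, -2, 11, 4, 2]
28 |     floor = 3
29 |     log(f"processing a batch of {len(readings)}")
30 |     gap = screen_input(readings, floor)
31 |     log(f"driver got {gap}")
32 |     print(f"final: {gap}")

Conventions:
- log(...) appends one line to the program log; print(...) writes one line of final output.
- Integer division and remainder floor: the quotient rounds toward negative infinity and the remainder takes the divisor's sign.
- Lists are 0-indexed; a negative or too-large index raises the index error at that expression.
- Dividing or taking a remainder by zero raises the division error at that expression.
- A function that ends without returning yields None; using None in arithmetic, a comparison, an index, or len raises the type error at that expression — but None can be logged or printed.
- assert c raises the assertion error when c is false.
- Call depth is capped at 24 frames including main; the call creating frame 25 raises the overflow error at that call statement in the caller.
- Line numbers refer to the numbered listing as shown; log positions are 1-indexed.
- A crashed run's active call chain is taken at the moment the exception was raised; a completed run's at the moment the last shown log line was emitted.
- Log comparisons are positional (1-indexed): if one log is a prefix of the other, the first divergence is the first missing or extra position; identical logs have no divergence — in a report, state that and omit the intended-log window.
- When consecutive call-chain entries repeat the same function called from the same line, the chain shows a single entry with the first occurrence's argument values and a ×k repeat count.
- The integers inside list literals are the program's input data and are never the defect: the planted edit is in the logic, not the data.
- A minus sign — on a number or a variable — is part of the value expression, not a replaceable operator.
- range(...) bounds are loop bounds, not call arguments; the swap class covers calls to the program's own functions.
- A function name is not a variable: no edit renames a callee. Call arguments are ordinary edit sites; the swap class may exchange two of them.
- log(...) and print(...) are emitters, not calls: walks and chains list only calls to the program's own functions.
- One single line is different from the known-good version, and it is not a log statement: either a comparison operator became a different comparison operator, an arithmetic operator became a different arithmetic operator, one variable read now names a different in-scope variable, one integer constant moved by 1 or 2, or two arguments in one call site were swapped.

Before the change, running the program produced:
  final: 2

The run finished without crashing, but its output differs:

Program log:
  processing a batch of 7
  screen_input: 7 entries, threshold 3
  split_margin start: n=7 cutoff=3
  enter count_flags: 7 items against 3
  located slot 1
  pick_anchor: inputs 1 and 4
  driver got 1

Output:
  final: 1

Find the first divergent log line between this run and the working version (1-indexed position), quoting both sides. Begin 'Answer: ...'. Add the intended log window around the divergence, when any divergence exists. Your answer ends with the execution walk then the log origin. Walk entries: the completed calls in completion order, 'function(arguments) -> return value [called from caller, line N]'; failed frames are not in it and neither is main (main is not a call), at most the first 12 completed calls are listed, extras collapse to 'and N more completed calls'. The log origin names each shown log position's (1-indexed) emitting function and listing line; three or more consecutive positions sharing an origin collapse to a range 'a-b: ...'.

Answer: position 6 — the shown line 'pick_anchor: inputs 1 and 4' should read 'pick_anchor: inputs 6 and 4'.
Intended log window:
  4: enter count_flags: 7 items against 3
  5: located slot 1
  6: pick_anchor: inputs 6 and 4
  7: driver got 2
Execution walk:
  count_flags([-4, 3, -1, -2, 11, 4, 2], 3) -> 1  [called from split_margin, line 9]
  split_margin([-4, 3, -1, -2, 11, 4, 2], 3) -> 1  [called from screen_input, line 22]
  pick_anchor(1, 4) -> 1  [called from screen_input, line 24]
  screen_input([-4, 3, -1, -2, 11, 4, 2], 3) -> 1  [called from main, line 30]
Log line origins:
  1: logged in main at line 29
  2: logged in screen_input at line 21
  3: logged in split_margin at line 8
  4: logged in count_flags at line 2
  5: logged in split_margin at line 10
  6: logged in pick_anchor at line 15
  7: logged in main at line 31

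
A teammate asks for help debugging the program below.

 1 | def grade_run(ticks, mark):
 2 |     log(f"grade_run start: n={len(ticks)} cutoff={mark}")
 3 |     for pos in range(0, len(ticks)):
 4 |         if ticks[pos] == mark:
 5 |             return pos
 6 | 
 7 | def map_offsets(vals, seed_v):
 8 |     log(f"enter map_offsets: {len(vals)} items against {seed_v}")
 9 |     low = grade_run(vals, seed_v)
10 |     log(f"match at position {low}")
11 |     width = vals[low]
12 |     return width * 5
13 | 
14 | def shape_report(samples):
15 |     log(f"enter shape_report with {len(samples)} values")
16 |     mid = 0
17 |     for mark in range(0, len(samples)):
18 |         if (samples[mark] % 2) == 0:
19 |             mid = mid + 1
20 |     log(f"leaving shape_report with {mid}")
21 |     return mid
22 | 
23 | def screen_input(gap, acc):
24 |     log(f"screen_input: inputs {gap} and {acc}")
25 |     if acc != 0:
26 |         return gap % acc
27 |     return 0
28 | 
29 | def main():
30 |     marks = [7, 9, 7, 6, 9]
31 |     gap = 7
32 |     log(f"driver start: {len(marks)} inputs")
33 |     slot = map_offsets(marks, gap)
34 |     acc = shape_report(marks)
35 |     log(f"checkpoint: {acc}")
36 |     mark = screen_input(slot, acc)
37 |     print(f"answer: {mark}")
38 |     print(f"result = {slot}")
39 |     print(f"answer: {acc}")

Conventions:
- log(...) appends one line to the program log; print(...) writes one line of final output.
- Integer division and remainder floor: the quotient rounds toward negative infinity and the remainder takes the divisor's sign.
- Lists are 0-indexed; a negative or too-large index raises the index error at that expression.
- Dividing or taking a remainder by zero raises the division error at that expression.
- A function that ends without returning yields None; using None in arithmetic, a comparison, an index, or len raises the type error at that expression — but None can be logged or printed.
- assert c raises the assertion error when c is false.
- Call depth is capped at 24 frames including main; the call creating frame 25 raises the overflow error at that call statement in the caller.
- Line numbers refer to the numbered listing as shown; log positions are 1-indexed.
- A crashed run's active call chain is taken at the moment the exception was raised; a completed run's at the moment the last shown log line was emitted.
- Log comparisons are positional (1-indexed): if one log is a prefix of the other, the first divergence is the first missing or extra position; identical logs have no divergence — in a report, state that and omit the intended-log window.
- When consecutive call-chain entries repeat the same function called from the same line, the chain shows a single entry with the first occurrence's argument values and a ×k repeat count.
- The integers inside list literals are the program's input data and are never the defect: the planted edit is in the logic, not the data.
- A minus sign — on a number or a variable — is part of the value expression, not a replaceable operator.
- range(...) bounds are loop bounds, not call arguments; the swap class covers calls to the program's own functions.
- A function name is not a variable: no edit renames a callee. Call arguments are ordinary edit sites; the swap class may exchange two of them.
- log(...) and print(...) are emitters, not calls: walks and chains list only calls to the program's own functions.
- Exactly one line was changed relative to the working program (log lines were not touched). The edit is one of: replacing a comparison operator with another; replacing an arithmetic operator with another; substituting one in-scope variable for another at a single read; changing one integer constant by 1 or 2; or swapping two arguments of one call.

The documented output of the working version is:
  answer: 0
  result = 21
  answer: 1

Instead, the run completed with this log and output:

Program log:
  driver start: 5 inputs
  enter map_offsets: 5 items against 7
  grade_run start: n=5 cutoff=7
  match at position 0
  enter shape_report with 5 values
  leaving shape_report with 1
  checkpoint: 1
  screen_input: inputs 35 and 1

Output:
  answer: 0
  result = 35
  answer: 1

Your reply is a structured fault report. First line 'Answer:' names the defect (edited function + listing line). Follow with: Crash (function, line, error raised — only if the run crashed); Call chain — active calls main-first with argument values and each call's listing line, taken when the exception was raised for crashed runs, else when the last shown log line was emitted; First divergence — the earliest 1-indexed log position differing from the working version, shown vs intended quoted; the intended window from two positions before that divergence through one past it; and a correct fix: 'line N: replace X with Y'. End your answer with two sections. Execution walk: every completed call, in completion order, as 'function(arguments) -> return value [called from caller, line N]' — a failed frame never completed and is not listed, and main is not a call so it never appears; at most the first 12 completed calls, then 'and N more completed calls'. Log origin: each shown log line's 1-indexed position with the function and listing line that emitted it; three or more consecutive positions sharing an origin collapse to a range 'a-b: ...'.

Answer: the defect is in map_offsets at line 12.
Key observation: At log position 8 the runs split — shown 'screen_input: inputs 35 and 1', but the working version logs 'screen_input: inputs 21 and 1'.
Call chain: main -> screen_input(35, 1) (called at line 36).
First divergence: position 8 — the shown line 'screen_input: inputs 35 and 1' should read 'screen_input: inputs 21 and 1'.
Intended log window:
  6: leaving shape_report with 1
  7: checkpoint: 1
  8: screen_input: inputs 21 and 1
Execution walk:
  grade_run([7, 9, 7, 6, 9], 7) -> 0  [called from map_offsets, line 9]
  map_offsets([7, 9, 7, 6, 9], 7) -> 35  [called from main, line 33]
  shape_report([7, 9, 7, 6, 9]) -> 1  [called from main, line 34]
  screen_input(35, 1) -> 0  [called from main, line 36]
Origin of each log line:
  1: from main, line 32
  2: from map_offsets, line 8
  3: from grade_run, line 2
  4: from map_offsets, line 10
  5: from shape_report, line 15
  6: from shape_report, line 20
  7: from main, line 35
  8: from screen_input, line 24
A correct fix: line 12: replace `5` with `3`.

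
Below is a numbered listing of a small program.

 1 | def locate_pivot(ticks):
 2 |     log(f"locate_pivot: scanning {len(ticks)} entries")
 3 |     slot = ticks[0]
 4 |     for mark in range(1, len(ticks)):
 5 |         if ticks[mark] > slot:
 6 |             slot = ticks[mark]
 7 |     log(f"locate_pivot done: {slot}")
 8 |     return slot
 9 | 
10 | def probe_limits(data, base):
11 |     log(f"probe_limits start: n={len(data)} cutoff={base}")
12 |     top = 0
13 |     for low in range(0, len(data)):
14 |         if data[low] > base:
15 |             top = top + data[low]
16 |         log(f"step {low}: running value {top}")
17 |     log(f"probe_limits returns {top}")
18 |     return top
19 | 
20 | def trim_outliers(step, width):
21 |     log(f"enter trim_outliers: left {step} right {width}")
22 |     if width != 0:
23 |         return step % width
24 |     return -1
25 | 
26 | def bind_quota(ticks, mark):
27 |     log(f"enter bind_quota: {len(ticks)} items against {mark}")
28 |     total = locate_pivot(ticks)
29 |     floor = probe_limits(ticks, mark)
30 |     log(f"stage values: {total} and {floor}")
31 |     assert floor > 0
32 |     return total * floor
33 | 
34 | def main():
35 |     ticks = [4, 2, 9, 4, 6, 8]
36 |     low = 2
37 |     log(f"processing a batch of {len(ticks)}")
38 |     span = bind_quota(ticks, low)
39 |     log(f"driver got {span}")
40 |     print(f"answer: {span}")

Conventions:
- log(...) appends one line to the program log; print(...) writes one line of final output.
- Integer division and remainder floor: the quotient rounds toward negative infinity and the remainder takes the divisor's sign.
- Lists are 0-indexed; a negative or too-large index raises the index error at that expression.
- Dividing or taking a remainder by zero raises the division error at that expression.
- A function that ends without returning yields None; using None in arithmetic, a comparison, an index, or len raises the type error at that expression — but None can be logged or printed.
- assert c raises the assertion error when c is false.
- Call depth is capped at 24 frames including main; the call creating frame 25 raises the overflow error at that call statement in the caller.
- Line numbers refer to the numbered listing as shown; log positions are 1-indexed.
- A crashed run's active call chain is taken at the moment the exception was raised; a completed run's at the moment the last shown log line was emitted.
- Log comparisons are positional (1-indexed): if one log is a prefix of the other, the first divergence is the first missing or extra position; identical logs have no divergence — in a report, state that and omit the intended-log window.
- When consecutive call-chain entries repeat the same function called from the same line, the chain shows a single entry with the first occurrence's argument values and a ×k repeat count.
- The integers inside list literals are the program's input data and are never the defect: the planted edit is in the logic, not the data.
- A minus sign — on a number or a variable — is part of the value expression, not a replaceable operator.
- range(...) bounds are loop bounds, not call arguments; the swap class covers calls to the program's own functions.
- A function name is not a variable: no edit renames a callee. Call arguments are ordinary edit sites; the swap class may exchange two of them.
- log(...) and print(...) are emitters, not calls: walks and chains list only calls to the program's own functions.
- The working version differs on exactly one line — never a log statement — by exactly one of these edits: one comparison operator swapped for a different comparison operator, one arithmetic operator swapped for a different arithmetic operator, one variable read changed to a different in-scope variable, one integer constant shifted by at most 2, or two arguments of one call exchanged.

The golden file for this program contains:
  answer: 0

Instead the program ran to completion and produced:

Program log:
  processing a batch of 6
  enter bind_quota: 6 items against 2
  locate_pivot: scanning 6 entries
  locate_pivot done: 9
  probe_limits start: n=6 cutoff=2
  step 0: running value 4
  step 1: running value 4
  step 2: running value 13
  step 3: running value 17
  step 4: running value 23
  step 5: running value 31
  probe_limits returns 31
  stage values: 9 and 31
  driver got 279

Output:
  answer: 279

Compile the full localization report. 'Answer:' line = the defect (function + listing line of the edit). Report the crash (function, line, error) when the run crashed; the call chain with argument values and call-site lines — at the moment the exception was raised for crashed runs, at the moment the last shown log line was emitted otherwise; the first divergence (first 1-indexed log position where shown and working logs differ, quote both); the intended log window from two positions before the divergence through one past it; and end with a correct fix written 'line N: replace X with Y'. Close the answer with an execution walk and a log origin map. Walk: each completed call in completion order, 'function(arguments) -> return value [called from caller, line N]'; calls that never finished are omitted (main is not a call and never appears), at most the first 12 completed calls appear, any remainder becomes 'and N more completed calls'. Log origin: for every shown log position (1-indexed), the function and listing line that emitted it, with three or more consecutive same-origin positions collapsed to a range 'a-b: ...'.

Answer: the defect is in bind_quota at line 32.
Key fact: Log line 14 is where behavior first shows: 'driver got 279' appears instead of 'driver got 0'.
Call chain: main.
First divergence: at position 14 the run shows 'driver got 279' where the working version logs 'driver got 0'.
Intended log window:
  12: probe_limits returns 31
  13: stage values: 9 and 31
  14: driver got 0
Execution walk:
  locate_pivot([4, 2, 9, 4, 6, 8]) -> 9  [called from bind_quota, line 28]
  probe_limits([4, 2, 9, 4, 6, 8], 2) -> 31  [called from bind_quota, line 29]
  bind_quota([4, 2, 9, 4, 6, 8], 2) -> 279  [called from main, line 38]
Log origins:
  1: emitted by main (line 37)
  2: emitted by bind_quota (line 27)
  3: emitted by locate_pivot (line 2)
  4: emitted by locate_pivot (line 7)
  5: emitted by probe_limits (line 11)
  6-11: emitted by probe_limits (line 16)
  12: emitted by probe_limits (line 17)
  13: emitted by bind_quota (line 30)
  14: emitted by main (line 39)
A correct fix: line 32: replace `*` with `//`.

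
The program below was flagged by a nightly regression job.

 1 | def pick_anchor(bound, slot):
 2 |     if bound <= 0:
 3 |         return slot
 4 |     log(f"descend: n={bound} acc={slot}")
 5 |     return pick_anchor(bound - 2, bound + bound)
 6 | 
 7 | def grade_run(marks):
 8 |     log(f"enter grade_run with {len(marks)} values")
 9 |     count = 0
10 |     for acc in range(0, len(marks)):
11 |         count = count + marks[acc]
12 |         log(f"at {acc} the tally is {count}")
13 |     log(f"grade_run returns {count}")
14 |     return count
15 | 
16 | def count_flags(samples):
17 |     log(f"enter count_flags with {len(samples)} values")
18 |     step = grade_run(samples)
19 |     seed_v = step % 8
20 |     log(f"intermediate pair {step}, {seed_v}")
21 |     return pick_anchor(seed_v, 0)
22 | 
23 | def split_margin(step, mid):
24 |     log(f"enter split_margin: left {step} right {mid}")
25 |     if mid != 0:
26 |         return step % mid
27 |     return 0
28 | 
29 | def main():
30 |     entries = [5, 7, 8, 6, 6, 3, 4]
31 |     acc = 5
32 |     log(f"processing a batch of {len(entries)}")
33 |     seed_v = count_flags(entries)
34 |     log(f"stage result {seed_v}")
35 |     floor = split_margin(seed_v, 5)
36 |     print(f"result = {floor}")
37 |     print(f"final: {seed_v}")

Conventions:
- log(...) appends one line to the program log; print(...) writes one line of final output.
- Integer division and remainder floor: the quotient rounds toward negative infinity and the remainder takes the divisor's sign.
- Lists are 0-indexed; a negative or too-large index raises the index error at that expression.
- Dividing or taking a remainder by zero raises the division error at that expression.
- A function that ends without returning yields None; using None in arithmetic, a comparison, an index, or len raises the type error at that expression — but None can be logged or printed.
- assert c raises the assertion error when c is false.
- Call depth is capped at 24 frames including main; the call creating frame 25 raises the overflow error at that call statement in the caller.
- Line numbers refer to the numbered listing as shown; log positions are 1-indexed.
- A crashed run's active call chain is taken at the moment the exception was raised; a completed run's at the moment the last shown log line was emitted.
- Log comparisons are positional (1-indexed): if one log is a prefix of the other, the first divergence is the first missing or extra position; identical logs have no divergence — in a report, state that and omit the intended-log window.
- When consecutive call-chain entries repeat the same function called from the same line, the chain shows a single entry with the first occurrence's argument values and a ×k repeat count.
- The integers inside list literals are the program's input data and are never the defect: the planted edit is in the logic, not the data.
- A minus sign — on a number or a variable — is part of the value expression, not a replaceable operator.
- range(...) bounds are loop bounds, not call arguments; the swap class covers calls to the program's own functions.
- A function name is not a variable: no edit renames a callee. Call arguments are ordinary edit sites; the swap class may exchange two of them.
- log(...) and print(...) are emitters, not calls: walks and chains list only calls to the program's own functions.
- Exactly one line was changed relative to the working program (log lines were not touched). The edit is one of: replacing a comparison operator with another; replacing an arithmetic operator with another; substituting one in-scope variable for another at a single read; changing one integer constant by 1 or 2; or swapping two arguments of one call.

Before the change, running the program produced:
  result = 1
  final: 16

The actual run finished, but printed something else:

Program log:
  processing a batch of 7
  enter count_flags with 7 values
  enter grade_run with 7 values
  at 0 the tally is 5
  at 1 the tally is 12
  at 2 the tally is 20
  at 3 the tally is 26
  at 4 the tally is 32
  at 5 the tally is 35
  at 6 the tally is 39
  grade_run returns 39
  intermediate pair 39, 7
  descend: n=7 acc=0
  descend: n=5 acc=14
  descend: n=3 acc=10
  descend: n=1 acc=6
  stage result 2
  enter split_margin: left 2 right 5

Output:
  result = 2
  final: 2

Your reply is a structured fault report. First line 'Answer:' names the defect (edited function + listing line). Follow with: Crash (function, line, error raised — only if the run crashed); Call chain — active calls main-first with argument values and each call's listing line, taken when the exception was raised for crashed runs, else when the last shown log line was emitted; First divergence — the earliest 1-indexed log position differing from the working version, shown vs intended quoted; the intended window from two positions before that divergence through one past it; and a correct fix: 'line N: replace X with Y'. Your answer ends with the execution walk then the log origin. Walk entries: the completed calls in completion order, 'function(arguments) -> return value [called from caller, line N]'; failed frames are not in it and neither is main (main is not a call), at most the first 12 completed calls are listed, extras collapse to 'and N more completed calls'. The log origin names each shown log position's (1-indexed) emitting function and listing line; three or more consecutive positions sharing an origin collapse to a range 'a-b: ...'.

Answer: the defect is in pick_anchor at line 5.
The tell: At log position 14 the runs split — shown 'descend: n=5 acc=14', but the working version logs 'descend: n=5 acc=7'.
Call chain: main -> split_margin(2, 5) (called at line 35).
First divergence: position 14 — the shown line 'descend: n=5 acc=14' should read 'descend: n=5 acc=7'.
Intended log window:
  12: intermediate pair 39, 7
  13: descend: n=7 acc=0
  14: descend: n=5 acc=7
  15: descend: n=3 acc=12
Execution walk:
  grade_run([5, 7, 8, 6, 6, 3, 4]) -> 39  [called from count_flags, line 18]
  pick_anchor(-1, 2) -> 2  [called from pick_anchor, line 5]
  pick_anchor(1, 6) -> 2  [called from pick_anchor, line 5]
  pick_anchor(3, 10) -> 2  [called from pick_anchor, line 5]
  pick_anchor(5, 14) -> 2  [called from pick_anchor, line 5]
  pick_anchor(7, 0) -> 2  [called from count_flags, line 21]
  count_flags([5, 7, 8, 6, 6, 3, 4]) -> 2  [called from main, line 33]
  split_margin(2, 5) -> 2  [called from main, line 35]
Log origin:
  1 — main, line 32
  2 — count_flags, line 17
  3 — grade_run, line 8
  4-10 — grade_run, line 12
  11 — grade_run, line 13
  12 — count_flags, line 20
  13-16 — pick_anchor, line 4
  17 — main, line 34
  18 — split_margin, line 24
A correct fix: line 5: replace `bound + bound` with `slot + bound`.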